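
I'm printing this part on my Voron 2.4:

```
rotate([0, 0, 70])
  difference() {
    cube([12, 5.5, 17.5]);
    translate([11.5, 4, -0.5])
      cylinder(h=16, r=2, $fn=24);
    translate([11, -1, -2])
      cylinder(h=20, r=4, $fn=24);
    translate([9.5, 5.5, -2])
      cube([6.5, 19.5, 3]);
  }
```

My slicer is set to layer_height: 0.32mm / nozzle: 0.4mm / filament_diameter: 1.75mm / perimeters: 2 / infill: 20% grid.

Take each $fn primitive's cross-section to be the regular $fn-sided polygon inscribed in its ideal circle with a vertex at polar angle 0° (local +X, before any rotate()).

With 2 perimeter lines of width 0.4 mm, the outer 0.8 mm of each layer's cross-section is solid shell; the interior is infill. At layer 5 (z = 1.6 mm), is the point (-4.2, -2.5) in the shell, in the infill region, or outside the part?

At z = 1.6 mm: the 12×5.5 cube contributes its full rectangle; the r=2 cylinder at (11.5, 4) gives a regular 24-gon of circumradius 2 (constant along its height); the r=4 cylinder at (11, -1) contributes a regular 24-gon of circumradius 4; the cube at (9.5, 5.5) does not reach this height (z outside [-2, 1]); Subtracting the remaining from the first: starting from the 12×5.5 cube, the r=2 cylinder at (11.5, 4) partially overlaps it — only the 7.51 mm² overlap (of its 12.42 mm²) is removed, clipping the outline; the r=4 cylinder at (11, -1) partially overlaps it — only the 9.89 mm² overlap (of its 49.69 mm²) is removed, clipping the outline — 1 connected region; (rotated 70° about Z; rotation is an isometry so areas/perimeters/island counts are preserved). Overall, the cross-section is a single solid region. Undo the 70° rotation: the query point maps to (-3.786, 3.092) in the un-rotated model frame. The nearest boundary edge runs (0.00, 0.00)→(0.00, 5.50); distance from the point to it = 3.79 mm. The point is not inside any of the regions above, so it lies outside the cross-section (3.79 mm from the nearest boundary).

outside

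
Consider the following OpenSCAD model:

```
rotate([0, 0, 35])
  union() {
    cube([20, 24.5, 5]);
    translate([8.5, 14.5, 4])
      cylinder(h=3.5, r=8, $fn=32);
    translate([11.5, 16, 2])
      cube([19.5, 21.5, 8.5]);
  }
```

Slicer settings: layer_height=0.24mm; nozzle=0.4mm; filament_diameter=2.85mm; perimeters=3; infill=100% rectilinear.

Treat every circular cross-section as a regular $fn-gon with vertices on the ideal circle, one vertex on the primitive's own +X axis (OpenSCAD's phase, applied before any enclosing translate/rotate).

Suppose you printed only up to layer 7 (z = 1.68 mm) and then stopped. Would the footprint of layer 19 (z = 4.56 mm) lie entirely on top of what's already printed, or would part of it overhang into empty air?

part overhangs

Compare the two slices. At z = 1.68: the cube is present — its section is the full 20×24.5 rectangle (area 490.00 mm²); the cylinder at (8.5, 14.5) is absent (z outside [4, 7.5]); the cube at (11.5, 16) does not reach this height (z outside [2, 10.5]); Combining (union): only the 20×24.5 cube is present, so the union is just that shape — area = 490.00 mm²; (rotated 35° about Z; rotation is an isometry so areas/perimeters/island counts are preserved). At z = 4.56: the 20×24.5 cube contributes its full rectangle (area 490.00 mm²); the r=8 cylinder at (8.5, 14.5) contributes a regular 32-gon of circumradius 8 (area = (32/2)·8.000²·sin(360°/32) = 199.77 mm²); the 19.5×21.5 cube at (11.5, 16) contributes its full rectangle (area 419.25 mm²); Taking the union: the regions partially overlap — summed areas 1109.02 mm² minus the doubly-counted overlap 272.02 mm² gives 837.00 mm² — area = 837.00 mm²; (rotated 35° about Z; rotation is an isometry so areas/perimeters/island counts are preserved). Checking containment: at z = 4.56 the cross-section extends beyond the z = 1.68 cross-section by about 347.00 mm².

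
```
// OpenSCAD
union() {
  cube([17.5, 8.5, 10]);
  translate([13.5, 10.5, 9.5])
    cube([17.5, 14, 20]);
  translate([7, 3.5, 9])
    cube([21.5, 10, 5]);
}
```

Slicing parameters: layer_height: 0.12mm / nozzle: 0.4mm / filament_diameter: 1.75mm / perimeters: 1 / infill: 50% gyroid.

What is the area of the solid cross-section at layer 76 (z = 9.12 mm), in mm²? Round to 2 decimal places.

311.25 mm²

At z = 9.12 mm: the cube is present — its section is the full 17.5×8.5 rectangle (area 148.75 mm²); the cube at (13.5, 10.5) does not reach this height (z outside [9.5, 29.5]); the cube at (7, 3.5) (footprint 21.5×10) is included at this height (area 215.00 mm²); Taking the union: the regions partially overlap — summed areas 363.75 mm² minus the doubly-counted overlap 52.50 mm² gives 311.25 mm² — area = 311.25 mm². Overall, the cross-section is a single solid region. Net area = 311.25 mm².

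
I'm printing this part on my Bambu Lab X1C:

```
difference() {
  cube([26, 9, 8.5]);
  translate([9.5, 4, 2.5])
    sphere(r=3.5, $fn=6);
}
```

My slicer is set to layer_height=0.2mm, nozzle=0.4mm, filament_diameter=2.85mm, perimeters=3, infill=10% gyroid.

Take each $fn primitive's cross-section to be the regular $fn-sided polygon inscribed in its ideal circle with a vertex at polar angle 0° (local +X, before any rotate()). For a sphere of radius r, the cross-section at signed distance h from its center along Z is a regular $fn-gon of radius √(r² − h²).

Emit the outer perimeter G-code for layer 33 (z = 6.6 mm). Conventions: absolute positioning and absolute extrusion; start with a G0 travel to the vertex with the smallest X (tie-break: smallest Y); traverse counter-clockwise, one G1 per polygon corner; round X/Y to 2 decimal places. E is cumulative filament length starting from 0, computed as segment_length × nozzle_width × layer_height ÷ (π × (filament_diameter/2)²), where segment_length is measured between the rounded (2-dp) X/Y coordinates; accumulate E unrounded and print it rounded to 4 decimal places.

G0 X0.00 Y0.00 Z6.60
G1 X26.00 Y0.00 E0.3260
G1 X26.00 Y9.00 E0.4389
G1 X0.00 Y9.00 E0.7650
G1 X0.00 Y0.00 E0.8778

At z = 6.6 mm: the cube (footprint 26×9) is included at this height; the sphere at (9.5, 4) is absent (|z−center|=4.100 > r=3.5); After the difference (first − rest): none of the subtracted shapes is present at this height, so the 26×9 cube is unchanged — 1 connected region. The outline is a single polygon with 4 vertices. Extrusion per mm of travel: 0.4 × 0.2 / (π × 1.425²) = 0.012540. Accumulating E over each segment gives final E = 0.8778.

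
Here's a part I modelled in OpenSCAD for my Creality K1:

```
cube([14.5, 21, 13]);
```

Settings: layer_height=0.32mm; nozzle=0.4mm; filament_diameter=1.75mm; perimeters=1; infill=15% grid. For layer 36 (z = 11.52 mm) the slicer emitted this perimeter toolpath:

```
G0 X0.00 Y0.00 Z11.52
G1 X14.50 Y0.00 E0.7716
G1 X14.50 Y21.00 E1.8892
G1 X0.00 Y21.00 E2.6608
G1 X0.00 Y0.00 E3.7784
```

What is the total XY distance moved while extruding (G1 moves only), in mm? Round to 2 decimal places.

Sum the Euclidean lengths of each G1 segment: total = 71.00 mm.

71.00 mm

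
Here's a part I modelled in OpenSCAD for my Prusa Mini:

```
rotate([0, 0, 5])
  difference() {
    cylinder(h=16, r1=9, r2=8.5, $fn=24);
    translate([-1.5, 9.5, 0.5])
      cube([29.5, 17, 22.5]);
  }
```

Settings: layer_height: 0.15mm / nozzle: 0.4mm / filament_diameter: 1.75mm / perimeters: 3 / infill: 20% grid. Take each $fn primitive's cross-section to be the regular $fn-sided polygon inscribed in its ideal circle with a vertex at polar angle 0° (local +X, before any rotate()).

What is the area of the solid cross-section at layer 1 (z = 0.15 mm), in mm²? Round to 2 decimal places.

251.31 mm²

At z = 0.15 mm: the cone contributes a regular 24-gon of circumradius 8.995 (interpolated between r1=9 and r2=8.5 at t=0.009) (area = (24/2)·8.995²·sin(360°/24) = 251.31 mm²); the cube at (-1.5, 9.5) is absent (z outside [0.5, 23]); Subtracting the remaining from the first: none of the subtracted shapes is present at this height, so the cone is unchanged — area = 251.31 mm²; (whole slice rotated 5° about Z — lengths, areas and connectivity unchanged). Overall, the cross-section is a single solid region. Net area = 251.31 mm².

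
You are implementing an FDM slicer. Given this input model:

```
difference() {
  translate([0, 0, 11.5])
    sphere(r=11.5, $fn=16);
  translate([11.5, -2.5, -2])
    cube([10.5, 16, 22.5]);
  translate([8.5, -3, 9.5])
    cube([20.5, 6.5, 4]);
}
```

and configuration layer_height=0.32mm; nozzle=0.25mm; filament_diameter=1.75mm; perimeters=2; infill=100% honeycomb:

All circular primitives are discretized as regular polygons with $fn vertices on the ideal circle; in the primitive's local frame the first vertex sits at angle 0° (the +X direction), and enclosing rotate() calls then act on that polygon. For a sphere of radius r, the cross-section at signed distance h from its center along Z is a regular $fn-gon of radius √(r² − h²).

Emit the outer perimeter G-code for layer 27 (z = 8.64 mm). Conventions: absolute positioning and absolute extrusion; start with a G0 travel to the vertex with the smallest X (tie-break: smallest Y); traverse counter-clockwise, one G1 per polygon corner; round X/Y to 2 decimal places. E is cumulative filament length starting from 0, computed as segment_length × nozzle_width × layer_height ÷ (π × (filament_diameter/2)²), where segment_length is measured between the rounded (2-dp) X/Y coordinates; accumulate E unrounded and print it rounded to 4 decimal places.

At z = 8.64 mm: the r=11.5 sphere slices to a regular 16-gon of circumradius 11.139 (√(r²−h²) with h=2.86 from center); the 10.5×16 cube at (11.5, -2.5) contributes its full rectangle; the cube at (8.5, -3) does not reach this height (z outside [9.5, 13.5]); Subtracting the remaining from the first: starting from the r=11.5 sphere, the 10.5×16 cube at (11.5, -2.5) misses the remaining region (no effect) — 1 connected region. The outline is a single polygon with 16 vertices. Extrusion per mm of travel: 0.25 × 0.32 / (π × 0.875²) = 0.033260. Accumulating E over each segment gives final E = 2.3130.

G0 X-11.14 Y0.00 Z8.64
G1 X-10.29 Y-4.26 E0.1445
G1 X-7.88 Y-7.88 E0.2891
G1 X-4.26 Y-10.29 E0.4338
G1 X0.00 Y-11.14 E0.5782
G1 X4.26 Y-10.29 E0.7227
G1 X7.88 Y-7.88 E0.8674
G1 X10.29 Y-4.26 E1.0120
G1 X11.14 Y0.00 E1.1565
G1 X10.29 Y4.26 E1.3010
G1 X7.88 Y7.88 E1.4456
G1 X4.26 Y10.29 E1.5903
G1 X0.00 Y11.14 E1.7347
G1 X-4.26 Y10.29 E1.8792
G1 X-7.88 Y7.88 E2.0239
G1 X-10.29 Y4.26 E2.1685
G1 X-11.14 Y0.00 E2.3130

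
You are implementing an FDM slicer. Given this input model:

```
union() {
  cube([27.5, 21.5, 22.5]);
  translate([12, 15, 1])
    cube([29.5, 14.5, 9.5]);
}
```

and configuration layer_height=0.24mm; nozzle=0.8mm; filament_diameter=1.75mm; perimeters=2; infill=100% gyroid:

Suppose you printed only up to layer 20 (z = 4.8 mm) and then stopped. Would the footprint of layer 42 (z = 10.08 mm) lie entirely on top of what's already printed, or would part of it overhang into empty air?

entirely on top

Compare the two slices. At z = 4.8: the 27.5×21.5 cube contributes its full rectangle (area 591.25 mm²); the cube at (12, 15) (footprint 29.5×14.5) is included at this height (area 427.75 mm²); Taking the union: the regions partially overlap — summed areas 1019.00 mm² minus the doubly-counted overlap 100.75 mm² gives 918.25 mm² — area = 918.25 mm². At z = 10.08: the cube is present — its section is the full 27.5×21.5 rectangle (area 591.25 mm²); the 29.5×14.5 cube at (12, 15) contributes its full rectangle (area 427.75 mm²); Taking the union: the regions partially overlap — summed areas 1019.00 mm² minus the doubly-counted overlap 100.75 mm² gives 918.25 mm² — area = 918.25 mm². Checking containment: the cross-section at z = 10.08 is a subset of the cross-section at z = 4.8.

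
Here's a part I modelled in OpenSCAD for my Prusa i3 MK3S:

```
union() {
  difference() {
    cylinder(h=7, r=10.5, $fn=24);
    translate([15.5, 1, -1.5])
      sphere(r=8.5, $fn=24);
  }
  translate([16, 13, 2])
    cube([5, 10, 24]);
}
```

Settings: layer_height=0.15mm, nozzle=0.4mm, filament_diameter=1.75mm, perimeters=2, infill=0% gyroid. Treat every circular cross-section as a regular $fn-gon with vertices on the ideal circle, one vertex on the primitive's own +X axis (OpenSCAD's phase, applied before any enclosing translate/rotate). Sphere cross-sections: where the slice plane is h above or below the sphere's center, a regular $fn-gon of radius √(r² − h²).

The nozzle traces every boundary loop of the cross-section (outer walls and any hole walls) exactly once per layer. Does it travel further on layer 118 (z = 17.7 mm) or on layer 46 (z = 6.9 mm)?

Layer 118 (z = 17.7): the cylinder is not intersected at this z (z outside [0, 7]); the sphere at (15.5, 1) does not reach this height (|z−center|=19.200 > r=8.5); Subtracting the remaining from the first: the first operand is absent here, so nothing remains; the 5×10 cube at (16, 13) contributes its full rectangle (perimeter 30.00 mm); Combining (union): only the 5×10 cube at (16, 13) is present, so the union is just that shape — boundary = 30.00 mm. So its perimeter = 30.00 mm. Layer 46 (z = 6.9): the r=10.5 cylinder contributes a regular 24-gon of circumradius 10.5 (perimeter = 2·24·10.500·sin(180°/24) = 65.79 mm); the r=8.5 sphere at (15.5, 1) contributes a regular 24-gon of circumradius √(8.5²−8.4²) = 1.300 (perimeter = 2·24·1.300·sin(180°/24) = 8.14 mm); Taking the first minus the rest: starting from the r=10.5 cylinder, the r=8.5 sphere at (15.5, 1) misses the remaining region (no effect) — boundary = 65.79 mm; the 5×10 cube at (16, 13) contributes its full rectangle (perimeter 30.00 mm); Merging all regions: the 2 present regions are separate (no shared area or edge), so areas and boundary lengths simply add and each stays a separate island — boundary = 95.79 mm. So its perimeter = 95.79 mm. Layer 46 is larger (95.79 vs 30.00 mm).

layer 46 (z = 6.9 mm)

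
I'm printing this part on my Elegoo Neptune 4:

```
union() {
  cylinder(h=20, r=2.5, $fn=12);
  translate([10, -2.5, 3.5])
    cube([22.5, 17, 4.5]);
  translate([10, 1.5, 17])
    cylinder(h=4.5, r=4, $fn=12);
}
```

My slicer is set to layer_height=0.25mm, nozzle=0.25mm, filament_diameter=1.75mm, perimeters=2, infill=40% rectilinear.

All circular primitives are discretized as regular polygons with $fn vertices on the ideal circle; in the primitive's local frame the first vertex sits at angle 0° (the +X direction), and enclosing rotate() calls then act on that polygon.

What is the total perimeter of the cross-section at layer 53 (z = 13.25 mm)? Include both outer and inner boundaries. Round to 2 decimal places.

At z = 13.25 mm: the r=2.5 cylinder contributes a regular 12-gon of circumradius 2.5 (perimeter = 2·12·2.500·sin(180°/12) = 15.53 mm); the cube at (10, -2.5) is absent (z outside [3.5, 8]); the cylinder at (10, 1.5) is not intersected at this z (z outside [17, 21.5]); Combining (union): only the r=2.5 cylinder is present, so the union is just that shape — boundary = 15.53 mm. Overall, the cross-section is a single solid region. Total boundary length (outer) = 15.53 mm.

15.53 mm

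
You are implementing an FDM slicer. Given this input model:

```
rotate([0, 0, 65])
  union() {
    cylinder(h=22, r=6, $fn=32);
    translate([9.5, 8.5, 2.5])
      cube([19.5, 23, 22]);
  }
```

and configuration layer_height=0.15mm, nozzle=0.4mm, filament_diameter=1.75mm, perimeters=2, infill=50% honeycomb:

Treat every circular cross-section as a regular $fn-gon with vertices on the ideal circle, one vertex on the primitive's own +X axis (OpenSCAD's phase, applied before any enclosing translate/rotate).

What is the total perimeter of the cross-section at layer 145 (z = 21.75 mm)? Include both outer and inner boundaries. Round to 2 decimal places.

At z = 21.75 mm: the r=6 cylinder contributes a regular 32-gon of circumradius 6 (perimeter = 2·32·6.000·sin(180°/32) = 37.64 mm); the cube at (9.5, 8.5) is present — its section is the full 19.5×23 rectangle (perimeter 85.00 mm); Taking the union: the 2 present regions are separate (no shared area or edge), so areas and boundary lengths simply add and each stays a separate island — boundary = 122.64 mm; (whole slice rotated 65° about Z — lengths, areas and connectivity unchanged). Overall, the cross-section has 2 separate islands. Total boundary length (outer) = 122.64 mm.

122.64 mm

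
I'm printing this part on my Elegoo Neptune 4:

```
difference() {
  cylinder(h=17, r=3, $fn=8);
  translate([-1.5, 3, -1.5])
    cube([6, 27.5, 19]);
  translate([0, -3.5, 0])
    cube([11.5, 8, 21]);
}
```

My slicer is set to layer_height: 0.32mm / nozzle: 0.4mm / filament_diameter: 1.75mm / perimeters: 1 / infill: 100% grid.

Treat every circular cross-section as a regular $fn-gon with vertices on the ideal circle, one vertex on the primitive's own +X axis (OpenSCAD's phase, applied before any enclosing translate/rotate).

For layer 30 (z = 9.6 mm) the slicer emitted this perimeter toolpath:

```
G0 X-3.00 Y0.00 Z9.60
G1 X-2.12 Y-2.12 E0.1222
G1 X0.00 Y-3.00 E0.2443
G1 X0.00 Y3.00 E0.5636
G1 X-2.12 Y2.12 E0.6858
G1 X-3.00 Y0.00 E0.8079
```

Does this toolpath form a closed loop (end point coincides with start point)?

Start point (G0): (-3.00, 0.00). End point (last G1): the path returns to the start — closed.

yes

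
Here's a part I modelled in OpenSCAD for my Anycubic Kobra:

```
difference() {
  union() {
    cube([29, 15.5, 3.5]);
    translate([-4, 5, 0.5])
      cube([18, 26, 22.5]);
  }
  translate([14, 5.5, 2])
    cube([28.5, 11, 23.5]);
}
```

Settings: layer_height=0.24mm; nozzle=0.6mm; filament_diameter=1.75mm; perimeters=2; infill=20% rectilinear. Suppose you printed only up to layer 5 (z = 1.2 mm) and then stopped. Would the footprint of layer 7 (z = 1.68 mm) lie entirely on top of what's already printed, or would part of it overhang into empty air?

Compare the two slices. At z = 1.2: the cube is present — its section is the full 29×15.5 rectangle (area 449.50 mm²); the cube at (-4, 5) (footprint 18×26) is included at this height (area 468.00 mm²); Taking the union: the regions partially overlap — summed areas 917.50 mm² minus the doubly-counted overlap 147.00 mm² gives 770.50 mm² — area = 770.50 mm²; the cube at (14, 5.5) is not intersected at this z (z outside [2, 25.5]); After the difference (first − rest): none of the subtracted shapes is present at this height, so the result so far is unchanged — area = 770.50 mm². At z = 1.68: the cube (footprint 29×15.5) is included at this height (area 449.50 mm²); the cube at (-4, 5) is present — its section is the full 18×26 rectangle (area 468.00 mm²); Taking the union: the regions partially overlap — summed areas 917.50 mm² minus the doubly-counted overlap 147.00 mm² gives 770.50 mm² — area = 770.50 mm²; the cube at (14, 5.5) is not intersected at this z (z outside [2, 25.5]); Taking the first minus the rest: none of the subtracted shapes is present at this height, so the result so far is unchanged — area = 770.50 mm². Checking containment: the cross-section at z = 1.68 is a subset of the cross-section at z = 1.2.

entirely on top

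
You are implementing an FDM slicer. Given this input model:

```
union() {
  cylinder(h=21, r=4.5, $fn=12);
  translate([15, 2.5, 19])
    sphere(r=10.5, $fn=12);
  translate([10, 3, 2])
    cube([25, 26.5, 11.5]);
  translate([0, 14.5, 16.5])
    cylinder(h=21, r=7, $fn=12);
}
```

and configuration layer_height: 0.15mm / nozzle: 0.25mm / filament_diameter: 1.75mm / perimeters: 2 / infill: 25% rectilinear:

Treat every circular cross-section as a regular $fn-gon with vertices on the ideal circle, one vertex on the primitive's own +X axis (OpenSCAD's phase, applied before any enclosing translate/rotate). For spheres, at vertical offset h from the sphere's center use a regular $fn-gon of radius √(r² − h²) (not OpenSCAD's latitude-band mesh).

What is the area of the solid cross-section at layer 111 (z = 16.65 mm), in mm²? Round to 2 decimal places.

521.93 mm²

At z = 16.65 mm: the cylinder: section is a regular 12-gon, circumradius r=4.5 (area = (12/2)·4.500²·sin(360°/12) = 60.75 mm²); the r=10.5 sphere at (15, 2.5) slices to a regular 12-gon of circumradius 10.234 (√(r²−h²) with h=2.35 from center) (area = (12/2)·10.234²·sin(360°/12) = 314.18 mm²); the cube at (10, 3) is not intersected at this z (z outside [2, 13.5]); the cylinder at (0, 14.5): section is a regular 12-gon, circumradius r=7 (area = (12/2)·7.000²·sin(360°/12) = 147.00 mm²); Merging all regions: the 3 present regions are separate (no shared area or edge), so areas and boundary lengths simply add and each stays a separate island — area = 521.93 mm². Overall, the cross-section has 3 separate islands. Net area = 521.93 mm².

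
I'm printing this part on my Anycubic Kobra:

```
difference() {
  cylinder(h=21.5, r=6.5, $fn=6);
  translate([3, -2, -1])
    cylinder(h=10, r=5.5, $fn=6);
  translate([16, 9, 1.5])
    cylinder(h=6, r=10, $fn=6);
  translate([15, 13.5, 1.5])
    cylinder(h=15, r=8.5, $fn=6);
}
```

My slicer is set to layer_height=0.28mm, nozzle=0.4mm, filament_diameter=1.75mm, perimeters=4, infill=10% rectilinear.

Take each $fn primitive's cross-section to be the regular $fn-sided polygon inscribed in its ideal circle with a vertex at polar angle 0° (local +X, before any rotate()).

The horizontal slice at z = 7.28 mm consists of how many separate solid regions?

1

At z = 7.28 mm: the r=6.5 cylinder contributes a regular 6-gon of circumradius 6.5; the r=5.5 cylinder at (3, -2) gives a regular 6-gon of circumradius 5.5 (constant along its height); the r=10 cylinder at (16, 9) gives a regular 6-gon of circumradius 10 (constant along its height); the r=8.5 cylinder at (15, 13.5) contributes a regular 6-gon of circumradius 8.5; After the difference (first − rest): starting from the r=6.5 cylinder, the r=5.5 cylinder at (3, -2) partially overlaps it — only the 53.83 mm² overlap (of its 78.59 mm²) is removed, clipping the outline; the r=10 cylinder at (16, 9) misses the remaining region (no effect); the r=8.5 cylinder at (15, 13.5) misses the remaining region (no effect) — 1 connected region. The result has 1 disconnected region.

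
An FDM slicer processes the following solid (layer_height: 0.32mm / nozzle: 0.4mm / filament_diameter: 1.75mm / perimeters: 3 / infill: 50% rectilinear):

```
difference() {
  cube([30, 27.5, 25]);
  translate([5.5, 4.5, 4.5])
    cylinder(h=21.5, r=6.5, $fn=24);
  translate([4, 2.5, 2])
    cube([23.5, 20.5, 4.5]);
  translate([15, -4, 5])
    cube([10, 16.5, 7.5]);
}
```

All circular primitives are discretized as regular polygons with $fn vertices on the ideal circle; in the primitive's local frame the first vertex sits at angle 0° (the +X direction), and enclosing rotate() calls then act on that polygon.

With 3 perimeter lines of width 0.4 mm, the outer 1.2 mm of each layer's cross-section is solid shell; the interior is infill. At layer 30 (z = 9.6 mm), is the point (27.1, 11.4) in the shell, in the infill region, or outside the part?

At z = 9.6 mm: the 30×27.5 cube contributes its full rectangle; the r=6.5 cylinder at (5.5, 4.5) contributes a regular 24-gon of circumradius 6.5; the cube at (4, 2.5) does not reach this height (z outside [2, 6.5]); the cube at (15, -4) (footprint 10×16.5) is included at this height; After the difference (first − rest): starting from the 30×27.5 cube, the r=6.5 cylinder at (5.5, 4.5) partially overlaps it — only the 114.21 mm² overlap (of its 131.22 mm²) is removed, clipping the outline; the 10×16.5 cube at (15, -4) partially overlaps it — only the 125.00 mm² overlap (of its 165.00 mm²) is removed, clipping the outline — 2 connected regions. Overall, the cross-section has 2 separate islands. The nearest boundary edge runs (25.00, 0.00)→(25.00, 12.50); distance from the point to it = 2.10 mm. (Shell/infill is judged within the island containing the point — the largest one.) The point is inside the cross-section and 2.10 mm from the nearest boundary — more than the 1.2 mm shell width (3 × 0.4), so it's in the infill interior.

infill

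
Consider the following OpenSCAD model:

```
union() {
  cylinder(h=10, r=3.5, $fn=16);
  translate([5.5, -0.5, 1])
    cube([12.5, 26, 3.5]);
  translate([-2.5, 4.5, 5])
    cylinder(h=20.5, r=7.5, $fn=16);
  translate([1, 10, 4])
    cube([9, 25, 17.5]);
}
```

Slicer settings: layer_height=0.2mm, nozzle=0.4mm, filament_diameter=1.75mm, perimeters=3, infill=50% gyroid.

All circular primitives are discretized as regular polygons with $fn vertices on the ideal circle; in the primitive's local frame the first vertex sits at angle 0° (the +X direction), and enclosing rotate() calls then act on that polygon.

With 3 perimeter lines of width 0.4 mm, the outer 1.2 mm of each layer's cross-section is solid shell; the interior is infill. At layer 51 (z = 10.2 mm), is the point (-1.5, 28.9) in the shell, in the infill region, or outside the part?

outside

At z = 10.2 mm: the cylinder does not reach this height (z outside [0, 10]); the cube at (5.5, -0.5) is not intersected at this z (z outside [1, 4.5]); the cylinder at (-2.5, 4.5): section is a regular 16-gon, circumradius r=7.5; the 9×25 cube at (1, 10) contributes its full rectangle; Taking the union: the regions partially overlap (shared area 0.76 mm²), so overlapping operands fuse into one piece — 1 connected region. Overall, the cross-section is a single solid region. The nearest boundary edge runs (1.00, 11.01)→(1.00, 35.00); distance from the point to it = 2.50 mm. The point is not inside any of the regions above, so it lies outside the cross-section (2.50 mm from the nearest boundary).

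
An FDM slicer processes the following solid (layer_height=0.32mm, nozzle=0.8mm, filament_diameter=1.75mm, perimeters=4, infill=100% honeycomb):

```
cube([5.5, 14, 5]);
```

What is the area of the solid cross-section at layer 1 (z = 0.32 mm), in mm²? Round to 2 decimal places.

At z = 0.32 mm: the cube (footprint 5.5×14) is included at this height (area 77.00 mm²). Overall, the cross-section is a single solid region. Net area = 77.00 mm².

77.00 mm²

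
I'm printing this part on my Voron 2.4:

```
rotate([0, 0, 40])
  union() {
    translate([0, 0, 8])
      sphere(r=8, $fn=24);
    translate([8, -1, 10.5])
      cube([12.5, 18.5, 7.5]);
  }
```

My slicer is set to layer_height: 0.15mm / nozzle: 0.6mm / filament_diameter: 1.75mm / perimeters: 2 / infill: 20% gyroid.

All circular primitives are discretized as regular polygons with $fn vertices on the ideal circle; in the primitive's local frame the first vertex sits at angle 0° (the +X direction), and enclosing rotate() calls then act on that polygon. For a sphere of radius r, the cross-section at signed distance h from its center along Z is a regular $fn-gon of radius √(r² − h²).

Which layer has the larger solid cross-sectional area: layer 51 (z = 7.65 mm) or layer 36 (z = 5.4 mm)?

Layer 51 (z = 7.65): the r=8 sphere slices to a regular 24-gon of circumradius 7.992 (√(r²−h²) with h=0.35 from center) (area = (24/2)·7.992²·sin(360°/24) = 198.39 mm²); the cube at (8, -1) is not intersected at this z (z outside [10.5, 18]); Merging all regions: only the r=8 sphere is present, so the union is just that shape — area = 198.39 mm²; (whole slice rotated 40° about Z — lengths, areas and connectivity unchanged). So its area = 198.39 mm². Layer 36 (z = 5.4): the r=8 sphere slices to a regular 24-gon of circumradius 7.566 (√(r²−h²) with h=2.6 from center) (area = (24/2)·7.566²·sin(360°/24) = 177.78 mm²); the cube at (8, -1) does not reach this height (z outside [10.5, 18]); Merging all regions: only the r=8 sphere is present, so the union is just that shape — area = 177.78 mm²; (rotated 40° about Z; rotation is an isometry so areas/perimeters/island counts are preserved). So its area = 177.78 mm². Layer 51 is larger (198.39 vs 177.78 mm²).

layer 51 (z = 7.65 mm)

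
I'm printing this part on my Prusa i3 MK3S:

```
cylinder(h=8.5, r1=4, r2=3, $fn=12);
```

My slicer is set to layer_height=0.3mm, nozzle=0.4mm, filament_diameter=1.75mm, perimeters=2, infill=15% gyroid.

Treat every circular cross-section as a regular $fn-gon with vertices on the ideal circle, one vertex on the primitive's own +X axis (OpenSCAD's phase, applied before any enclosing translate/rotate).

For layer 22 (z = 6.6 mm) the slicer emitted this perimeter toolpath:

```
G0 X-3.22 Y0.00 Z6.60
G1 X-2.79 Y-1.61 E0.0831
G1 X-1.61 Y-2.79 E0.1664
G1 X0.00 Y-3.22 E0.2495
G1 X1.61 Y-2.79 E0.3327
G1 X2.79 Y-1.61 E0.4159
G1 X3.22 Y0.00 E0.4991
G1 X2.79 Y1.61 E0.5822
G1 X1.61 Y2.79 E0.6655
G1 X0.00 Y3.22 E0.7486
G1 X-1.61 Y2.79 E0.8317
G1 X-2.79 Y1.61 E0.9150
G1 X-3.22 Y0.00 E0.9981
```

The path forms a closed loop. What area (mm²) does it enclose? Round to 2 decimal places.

Apply the shoelace formula to the sequence of (X, Y) vertices; enclosed area = 31.12 mm².

31.12 mm²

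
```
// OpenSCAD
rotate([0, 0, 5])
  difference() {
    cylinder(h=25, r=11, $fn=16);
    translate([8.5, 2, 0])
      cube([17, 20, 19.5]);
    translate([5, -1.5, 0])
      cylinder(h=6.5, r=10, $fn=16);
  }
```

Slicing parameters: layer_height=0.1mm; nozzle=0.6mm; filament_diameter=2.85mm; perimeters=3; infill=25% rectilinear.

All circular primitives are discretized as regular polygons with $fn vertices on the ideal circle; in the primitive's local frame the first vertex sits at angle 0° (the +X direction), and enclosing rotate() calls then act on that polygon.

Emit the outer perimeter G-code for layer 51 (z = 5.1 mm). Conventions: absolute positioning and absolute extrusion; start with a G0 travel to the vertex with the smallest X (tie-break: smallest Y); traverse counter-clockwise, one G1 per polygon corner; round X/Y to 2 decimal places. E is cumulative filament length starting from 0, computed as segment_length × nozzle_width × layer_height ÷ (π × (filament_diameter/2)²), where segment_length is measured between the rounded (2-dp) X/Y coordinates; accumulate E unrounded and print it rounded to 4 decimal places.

G0 X-10.96 Y-0.96 Z5.10
G1 X-9.76 Y-5.08 E0.0404
G1 X-7.07 Y-8.43 E0.0808
G1 X-3.31 Y-10.49 E0.1211
G1 X0.96 Y-10.96 E0.1615
G1 X2.18 Y-10.60 E0.1735
G1 X2.10 Y-10.60 E0.1742
G1 X-1.32 Y-8.72 E0.2109
G1 X-3.76 Y-5.68 E0.2476
G1 X-4.85 Y-1.93 E0.2843
G1 X-4.43 Y1.95 E0.3210
G1 X-2.55 Y5.37 E0.3577
G1 X0.49 Y7.81 E0.3944
G1 X4.24 Y8.90 E0.4311
G1 X6.69 Y8.64 E0.4543
G1 X3.31 Y10.49 E0.4905
G1 X-0.96 Y10.96 E0.5309
G1 X-5.08 Y9.76 E0.5713
G1 X-8.43 Y7.07 E0.6117
G1 X-10.49 Y3.31 E0.6520
G1 X-10.96 Y-0.96 E0.6924

At z = 5.1 mm: the r=11 cylinder gives a regular 16-gon of circumradius 11 (constant along its height); the cube at (8.5, 2) (footprint 17×20) is included at this height; the r=10 cylinder at (5, -1.5) contributes a regular 16-gon of circumradius 10; After the difference (first − rest): starting from the r=11 cylinder, the 17×20 cube at (8.5, 2) partially overlaps it — only the 6.23 mm² overlap (of its 340.00 mm²) is removed, clipping the outline; the r=10 cylinder at (5, -1.5) partially overlaps it — only the 223.00 mm² overlap (of its 306.15 mm²) is removed, clipping the outline — 1 connected region; (whole slice rotated 5° about Z — lengths, areas and connectivity unchanged). The outline is a single polygon with 20 vertices. Extrusion per mm of travel: 0.6 × 0.1 / (π × 1.425²) = 0.009405. Accumulating E over each segment gives final E = 0.6924.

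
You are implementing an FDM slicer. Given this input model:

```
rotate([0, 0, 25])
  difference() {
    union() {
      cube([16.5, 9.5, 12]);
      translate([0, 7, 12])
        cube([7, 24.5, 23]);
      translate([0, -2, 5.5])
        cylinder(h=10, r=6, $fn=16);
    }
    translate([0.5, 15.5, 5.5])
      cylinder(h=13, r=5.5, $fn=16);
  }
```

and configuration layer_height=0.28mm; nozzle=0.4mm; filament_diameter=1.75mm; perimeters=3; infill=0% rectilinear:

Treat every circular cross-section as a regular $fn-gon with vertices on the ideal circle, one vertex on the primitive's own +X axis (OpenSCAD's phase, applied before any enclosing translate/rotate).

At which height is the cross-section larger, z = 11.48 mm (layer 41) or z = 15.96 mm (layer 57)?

layer 41 (z = 11.48 mm)

Layer 41 (z = 11.48): the cube is present — its section is the full 16.5×9.5 rectangle (area 156.75 mm²); the cube at (0, 7) does not reach this height (z outside [12, 35]); the r=6 cylinder at (0, -2) gives a regular 16-gon of circumradius 6 (constant along its height) (area = (16/2)·6.000²·sin(360°/16) = 110.21 mm²); Taking the union: the regions partially overlap — summed areas 266.96 mm² minus the doubly-counted overlap 15.95 mm² gives 251.01 mm² — area = 251.01 mm²; the r=5.5 cylinder at (0.5, 15.5) contributes a regular 16-gon of circumradius 5.5 (area = (16/2)·5.500²·sin(360°/16) = 92.61 mm²); After the difference (first − rest): starting from that combined region (251.01 mm²), the r=5.5 cylinder at (0.5, 15.5) misses the remaining region (no effect) — area = 251.01 mm²; (whole slice rotated 25° about Z — lengths, areas and connectivity unchanged). So its area = 251.01 mm². Layer 57 (z = 15.96): the cube is not intersected at this z (z outside [0, 12]); the 7×24.5 cube at (0, 7) contributes its full rectangle (area 171.50 mm²); the cylinder at (0, -2) is not intersected at this z (z outside [5.5, 15.5]); Combining (union): only the 7×24.5 cube at (0, 7) is present, so the union is just that shape — area = 171.50 mm²; the cylinder at (0.5, 15.5): section is a regular 16-gon, circumradius r=5.5 (area = (16/2)·5.500²·sin(360°/16) = 92.61 mm²); Subtracting the remaining from the first: starting from the result so far (171.50 mm²), the r=5.5 cylinder at (0.5, 15.5) partially overlaps it — only the 51.75 mm² overlap (of its 92.61 mm²) is removed, clipping the outline — area = 119.75 mm²; (whole slice rotated 25° about Z — lengths, areas and connectivity unchanged). So its area = 119.75 mm². Layer 41 is larger (251.01 vs 119.75 mm²).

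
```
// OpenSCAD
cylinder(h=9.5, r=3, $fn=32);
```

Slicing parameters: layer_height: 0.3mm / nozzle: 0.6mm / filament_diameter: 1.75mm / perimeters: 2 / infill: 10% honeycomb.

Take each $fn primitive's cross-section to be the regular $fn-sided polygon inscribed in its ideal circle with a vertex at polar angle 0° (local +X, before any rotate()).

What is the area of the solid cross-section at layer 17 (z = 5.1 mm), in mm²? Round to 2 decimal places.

At z = 5.1 mm: the cylinder: section is a regular 32-gon, circumradius r=3 (area = (32/2)·3.000²·sin(360°/32) = 28.09 mm²). Overall, the cross-section is a single solid region. Net area = 28.09 mm².

28.09 mm²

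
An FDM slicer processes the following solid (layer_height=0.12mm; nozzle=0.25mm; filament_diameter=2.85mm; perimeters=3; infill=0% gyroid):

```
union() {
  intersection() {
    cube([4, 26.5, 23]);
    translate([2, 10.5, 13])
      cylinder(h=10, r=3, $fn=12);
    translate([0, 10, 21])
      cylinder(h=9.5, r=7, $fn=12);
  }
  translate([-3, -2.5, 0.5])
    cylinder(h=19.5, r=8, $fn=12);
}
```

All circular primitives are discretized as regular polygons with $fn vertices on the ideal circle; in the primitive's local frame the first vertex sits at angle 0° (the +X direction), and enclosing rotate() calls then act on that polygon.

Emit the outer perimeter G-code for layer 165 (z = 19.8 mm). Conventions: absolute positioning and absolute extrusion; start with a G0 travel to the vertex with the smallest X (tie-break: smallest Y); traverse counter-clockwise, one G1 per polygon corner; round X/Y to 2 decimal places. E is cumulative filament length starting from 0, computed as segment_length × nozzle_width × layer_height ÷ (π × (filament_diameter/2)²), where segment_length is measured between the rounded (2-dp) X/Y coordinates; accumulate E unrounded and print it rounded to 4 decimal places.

G0 X-11.00 Y-2.50 Z19.80
G1 X-9.93 Y-6.50 E0.0195
G1 X-7.00 Y-9.43 E0.0390
G1 X-3.00 Y-10.50 E0.0584
G1 X1.00 Y-9.43 E0.0779
G1 X3.93 Y-6.50 E0.0974
G1 X5.00 Y-2.50 E0.1169
G1 X3.93 Y1.50 E0.1363
G1 X1.00 Y4.43 E0.1558
G1 X-3.00 Y5.50 E0.1753
G1 X-7.00 Y4.43 E0.1948
G1 X-9.93 Y1.50 E0.2142
G1 X-11.00 Y-2.50 E0.2337

At z = 19.8 mm: the cube is present — its section is the full 4×26.5 rectangle; the r=3 cylinder at (2, 10.5) gives a regular 12-gon of circumradius 3 (constant along its height); the cylinder at (0, 10) is not intersected at this z (z outside [21, 30.5]); Taking the intersection: at least one operand is absent at this height, so nothing remains; the r=8 cylinder at (-3, -2.5) contributes a regular 12-gon of circumradius 8; Merging all regions: only the r=8 cylinder at (-3, -2.5) is present, so the union is just that shape — 1 connected region. The outline is a single polygon with 12 vertices. Extrusion per mm of travel: 0.25 × 0.12 / (π × 1.425²) = 0.004703. Accumulating E over each segment gives final E = 0.2337.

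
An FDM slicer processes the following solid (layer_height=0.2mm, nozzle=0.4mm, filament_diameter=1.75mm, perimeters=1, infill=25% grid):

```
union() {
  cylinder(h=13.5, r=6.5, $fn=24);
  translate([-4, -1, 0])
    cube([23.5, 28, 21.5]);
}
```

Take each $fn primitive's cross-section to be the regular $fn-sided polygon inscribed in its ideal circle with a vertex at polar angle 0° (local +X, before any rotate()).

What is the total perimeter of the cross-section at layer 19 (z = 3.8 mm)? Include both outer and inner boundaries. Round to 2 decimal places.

At z = 3.8 mm: the r=6.5 cylinder gives a regular 24-gon of circumradius 6.5 (constant along its height) (perimeter = 2·24·6.500·sin(180°/24) = 40.72 mm); the cube at (-4, -1) is present — its section is the full 23.5×28 rectangle (perimeter 103.00 mm); Taking the union: the regions partially overlap (shared area 67.33 mm²), so the edge portions inside another operand are dropped and the merged outline is re-measured after clipping — boundary = 111.77 mm. Overall, the cross-section is a single solid region. Total boundary length (outer) = 111.77 mm.

111.77 mm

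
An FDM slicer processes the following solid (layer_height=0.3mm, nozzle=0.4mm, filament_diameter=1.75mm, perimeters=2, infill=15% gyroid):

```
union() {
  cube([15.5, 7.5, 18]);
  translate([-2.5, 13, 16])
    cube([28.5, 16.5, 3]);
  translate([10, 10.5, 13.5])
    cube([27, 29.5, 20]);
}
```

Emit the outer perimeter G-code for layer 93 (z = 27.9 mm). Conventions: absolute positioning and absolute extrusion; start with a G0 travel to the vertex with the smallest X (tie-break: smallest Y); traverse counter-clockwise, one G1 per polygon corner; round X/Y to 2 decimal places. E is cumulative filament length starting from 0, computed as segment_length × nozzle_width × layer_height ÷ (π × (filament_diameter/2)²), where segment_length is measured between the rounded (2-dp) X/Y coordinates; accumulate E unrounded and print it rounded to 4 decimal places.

G0 X10.00 Y10.50 Z27.90
G1 X37.00 Y10.50 E1.3470
G1 X37.00 Y40.00 E2.8188
G1 X10.00 Y40.00 E4.1658
G1 X10.00 Y10.50 E5.6376

At z = 27.9 mm: the cube is not intersected at this z (z outside [0, 18]); the cube at (-2.5, 13) does not reach this height (z outside [16, 19]); the cube at (10, 10.5) is present — its section is the full 27×29.5 rectangle; Taking the union: only the 27×29.5 cube at (10, 10.5) is present, so the union is just that shape — 1 connected region. The outline is a single polygon with 4 vertices. Extrusion per mm of travel: 0.4 × 0.3 / (π × 0.875²) = 0.049890. Accumulating E over each segment gives final E = 5.6376.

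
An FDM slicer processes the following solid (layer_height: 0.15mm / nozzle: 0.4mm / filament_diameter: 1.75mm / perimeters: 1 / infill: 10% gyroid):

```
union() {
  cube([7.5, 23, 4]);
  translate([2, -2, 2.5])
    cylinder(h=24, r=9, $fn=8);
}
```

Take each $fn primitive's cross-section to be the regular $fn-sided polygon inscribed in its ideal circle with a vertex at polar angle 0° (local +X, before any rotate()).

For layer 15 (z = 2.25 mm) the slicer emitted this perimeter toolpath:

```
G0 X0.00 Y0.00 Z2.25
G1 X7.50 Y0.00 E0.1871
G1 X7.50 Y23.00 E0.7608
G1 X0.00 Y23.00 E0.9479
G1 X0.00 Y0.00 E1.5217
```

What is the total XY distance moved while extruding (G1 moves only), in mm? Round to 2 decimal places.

Sum the Euclidean lengths of each G1 segment: total = 61.00 mm.

61.00 mm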